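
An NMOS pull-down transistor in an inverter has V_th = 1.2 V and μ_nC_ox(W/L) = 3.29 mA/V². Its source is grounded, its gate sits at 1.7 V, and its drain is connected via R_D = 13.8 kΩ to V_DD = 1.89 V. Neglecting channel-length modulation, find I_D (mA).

I_D = 0.131 mA

V_GS = V_G = 1.7 V, so V_ov = 1.7 − 1.2 = 0.5 V.
Assume saturation: I_D = ½ k_n V_ov² = 0.5 × 3.29 × 0.5² = 0.411 mA, giving V_DS = V_DD − I_D R_D = 1.89 − 0.411 × 13.8 = -3.79 V.
But -3.79 V < V_ov = 0.5 V, so the device is actually in triode.
In triode I_D = k_n[V_ov V_DS − ½ V_DS²] and I_D = (V_DD − V_DS)/R_D. Equating: 22.7 V_DS² − 23.7 V_DS + 1.89 = 0, giving V_DS = 0.087 V (the root below V_ov).
I_D = (1.89 − 0.087) / 13.8 = 0.131 mA.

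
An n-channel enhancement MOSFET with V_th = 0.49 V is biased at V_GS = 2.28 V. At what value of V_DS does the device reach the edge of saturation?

V_DS,sat = 1.79 V

The boundary between triode and saturation is V_DS = V_GS − V_th = V_ov.
V_ov = 2.28 − 0.49 = 1.79 V.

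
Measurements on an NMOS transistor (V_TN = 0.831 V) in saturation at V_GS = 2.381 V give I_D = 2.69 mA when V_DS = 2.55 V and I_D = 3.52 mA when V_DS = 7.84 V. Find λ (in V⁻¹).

λ = 0.0685 V⁻¹

With V_GS fixed, I_D ∝ (1 + λ V_DS) in saturation, so I_D2/I_D1 = (1 + λ V_DS2)/(1 + λ V_DS1).
3.52/2.69 = 1.309 = (1 + 7.84 λ)/(1 + 2.55 λ).
Solving: λ (I_D1 V_DS2 − I_D2 V_DS1) = I_D2 − I_D1, so λ = (3.52 − 2.69) / (2.69 × 7.84 − 3.52 × 2.55) = 0.83 / 12.1 = 0.0685 V⁻¹.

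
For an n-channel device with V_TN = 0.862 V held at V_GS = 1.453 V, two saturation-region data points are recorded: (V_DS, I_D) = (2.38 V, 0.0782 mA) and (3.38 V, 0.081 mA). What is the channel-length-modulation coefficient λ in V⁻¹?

With V_GS fixed, I_D ∝ (1 + λ V_DS) in saturation, so I_D2/I_D1 = (1 + λ V_DS2)/(1 + λ V_DS1).
0.081/0.0782 = 1.036 = (1 + 3.38 λ)/(1 + 2.38 λ).
Solving: λ (I_D1 V_DS2 − I_D2 V_DS1) = I_D2 − I_D1, so λ = (0.081 − 0.0782) / (0.0782 × 3.38 − 0.081 × 2.38) = 0.0028 / 0.0715 = 0.0391 V⁻¹.

λ = 0.0391 V⁻¹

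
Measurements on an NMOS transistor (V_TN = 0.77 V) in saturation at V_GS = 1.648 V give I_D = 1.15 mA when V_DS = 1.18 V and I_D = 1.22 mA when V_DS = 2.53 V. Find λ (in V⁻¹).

λ = 0.0476 V⁻¹

With V_GS fixed, I_D ∝ (1 + λ V_DS) in saturation, so I_D2/I_D1 = (1 + λ V_DS2)/(1 + λ V_DS1).
1.22/1.15 = 1.061 = (1 + 2.53 λ)/(1 + 1.18 λ).
Solving: λ (I_D1 V_DS2 − I_D2 V_DS1) = I_D2 − I_D1, so λ = (1.22 − 1.15) / (1.15 × 2.53 − 1.22 × 1.18) = 0.07 / 1.47 = 0.0476 V⁻¹.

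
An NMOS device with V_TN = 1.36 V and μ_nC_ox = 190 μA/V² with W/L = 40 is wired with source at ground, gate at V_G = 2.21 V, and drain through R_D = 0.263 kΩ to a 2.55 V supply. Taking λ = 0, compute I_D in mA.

V_GS = V_G = 2.21 V, so V_ov = 2.21 − 1.36 = 0.85 V.
k_n = μ_nC_ox · (W/L) = 7.6 mA/V².
Assume saturation: I_D = ½ k_n V_ov² = 0.5 × 7.6 × 0.85² = 2.75 mA, giving V_DS = V_DD − I_D R_D = 2.55 − 2.75 × 0.263 = 1.83 V.
V_DS = 1.83 V ≥ V_ov = 0.85 V, confirming saturation.

I_D = 2.75 mA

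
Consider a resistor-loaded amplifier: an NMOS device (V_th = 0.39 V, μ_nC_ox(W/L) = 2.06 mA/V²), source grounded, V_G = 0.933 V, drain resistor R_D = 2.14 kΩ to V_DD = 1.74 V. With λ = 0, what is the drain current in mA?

I_D = 0.304 mA

V_GS = V_G = 0.933 V, so V_ov = 0.933 − 0.39 = 0.543 V.
Assume saturation: I_D = ½ k_n V_ov² = 0.5 × 2.06 × 0.543² = 0.304 mA, giving V_DS = V_DD − I_D R_D = 1.74 − 0.304 × 2.14 = 1.09 V.
V_DS = 1.09 V ≥ V_ov = 0.543 V, confirming saturation.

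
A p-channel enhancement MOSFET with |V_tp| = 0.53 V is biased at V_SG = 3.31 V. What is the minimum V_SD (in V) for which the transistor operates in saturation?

V_SD,sat = 2.78 V

The boundary between triode and saturation is V_SD = V_SG − |V_tp| = V_ov.
V_ov = 3.31 − 0.53 = 2.78 V.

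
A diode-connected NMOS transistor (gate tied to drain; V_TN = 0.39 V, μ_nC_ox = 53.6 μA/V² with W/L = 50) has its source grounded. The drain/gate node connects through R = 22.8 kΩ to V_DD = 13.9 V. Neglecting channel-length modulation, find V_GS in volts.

V_GS = 1.04 V

With gate tied to drain, V_GS = V_DS ≥ V_GS − V_TN, so the device is in saturation.
k_n = μ_nC_ox · (W/L) = 2.68 mA/V².
KCL at the drain: ½ k_n (V_GS − V_TN)² = (V_DD − V_GS)/R.
Let x = V_GS − 0.39. Then 30.6 x² + x − 13.51 = 0, giving x = 0.649 V (positive root), so V_GS = 1.04 V.
I_D = (V_DD − V_GS)/R = (13.9 − 1.04) / 22.8 = 0.564 mA.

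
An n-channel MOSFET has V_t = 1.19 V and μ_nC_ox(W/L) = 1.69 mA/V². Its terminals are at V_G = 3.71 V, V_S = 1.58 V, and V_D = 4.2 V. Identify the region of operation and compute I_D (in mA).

Saturation; I_D = 0.747 mA

V_GS = V_G − V_S = 3.71 − 1.58 = 2.13 V; V_DS = V_D − V_S = 4.2 − 1.58 = 2.62 V.
V_ov = V_GS − V_t = 2.13 − 1.19 = 0.94 V.
Since V_DS = 2.62 V ≥ V_ov = 0.94 V, the device is in saturation.
I_D = ½ k_n V_ov² = 0.5 × 1.69 × 0.94² = 0.747 mA.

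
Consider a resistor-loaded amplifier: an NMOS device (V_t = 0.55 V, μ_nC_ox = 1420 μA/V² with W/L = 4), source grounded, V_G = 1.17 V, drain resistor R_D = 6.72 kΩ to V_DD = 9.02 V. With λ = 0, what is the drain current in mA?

I_D = 1.09 mA

V_GS = V_G = 1.17 V, so V_ov = 1.17 − 0.55 = 0.62 V.
k_n = μ_nC_ox · (W/L) = 5.68 mA/V².
Assume saturation: I_D = ½ k_n V_ov² = 0.5 × 5.68 × 0.62² = 1.09 mA, giving V_DS = V_DD − I_D R_D = 9.02 − 1.09 × 6.72 = 1.68 V.
V_DS = 1.68 V ≥ V_ov = 0.62 V, confirming saturation.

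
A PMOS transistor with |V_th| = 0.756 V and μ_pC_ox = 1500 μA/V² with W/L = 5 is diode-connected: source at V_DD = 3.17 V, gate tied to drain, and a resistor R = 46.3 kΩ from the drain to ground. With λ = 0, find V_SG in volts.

V_SG = 0.871 V

With gate tied to drain, V_SG = V_SD ≥ V_SG − |V_th|, so the device is in saturation.
k_p = μ_pC_ox · (W/L) = 7.5 mA/V².
KCL at the drain: ½ k_p (V_SG − |V_th|)² = (V_DD − V_SG)/R.
Let x = V_SG − 0.756. Then 174 x² + x − 2.414 = 0, giving x = 0.115 V (positive root), so V_SG = 0.871 V.
I_D = (V_DD − V_SG)/R = (3.17 − 0.871) / 46.3 = 0.0497 mA.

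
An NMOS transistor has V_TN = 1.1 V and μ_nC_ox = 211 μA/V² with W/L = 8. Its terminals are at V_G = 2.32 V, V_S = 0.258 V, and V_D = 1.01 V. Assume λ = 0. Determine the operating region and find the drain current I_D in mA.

Triode; I_D = 0.744 mA

V_GS = V_G − V_S = 2.32 − 0.258 = 2.06 V; V_DS = V_D − V_S = 1.01 − 0.258 = 0.752 V.
k_n = μ_nC_ox · (W/L) = 1.688 mA/V².
V_ov = V_GS − V_TN = 2.06 − 1.1 = 0.962 V.
Since V_DS = 0.752 V < V_ov = 0.962 V, the device is in the triode region.
I_D = k_n [V_ov · V_DS − ½ V_DS²] = 1.688 × [0.962 × 0.752 − 0.5 × 0.752²] = 0.744 mA.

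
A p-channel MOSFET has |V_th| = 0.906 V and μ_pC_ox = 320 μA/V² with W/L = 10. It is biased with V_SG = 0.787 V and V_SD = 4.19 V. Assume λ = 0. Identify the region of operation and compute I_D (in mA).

V_SG = 0.787 V < |V_th| = 0.906 V, so the transistor is in cutoff.

Cutoff; I_D = 0 mA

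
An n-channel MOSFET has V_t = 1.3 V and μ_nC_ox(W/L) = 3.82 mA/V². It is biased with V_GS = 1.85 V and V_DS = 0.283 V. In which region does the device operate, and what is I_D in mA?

Triode; I_D = 0.442 mA

V_ov = V_GS − V_t = 1.85 − 1.3 = 0.55 V.
Since V_DS = 0.283 V < V_ov = 0.55 V, the device is in the triode region.
I_D = k_n [V_ov · V_DS − ½ V_DS²] = 3.82 × [0.55 × 0.283 − 0.5 × 0.283²] = 0.442 mA.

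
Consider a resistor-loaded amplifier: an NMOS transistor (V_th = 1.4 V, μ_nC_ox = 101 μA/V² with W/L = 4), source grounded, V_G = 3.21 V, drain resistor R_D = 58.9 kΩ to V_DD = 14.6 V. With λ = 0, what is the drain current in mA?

V_GS = V_G = 3.21 V, so V_ov = 3.21 − 1.4 = 1.81 V.
k_n = μ_nC_ox · (W/L) = 0.404 mA/V².
Assume saturation: I_D = ½ k_n V_ov² = 0.5 × 0.404 × 1.81² = 0.662 mA, giving V_DS = V_DD − I_D R_D = 14.6 − 0.662 × 58.9 = -24.4 V.
But -24.4 V < V_ov = 1.81 V, so the device is actually in triode.
In triode I_D = k_n[V_ov V_DS − ½ V_DS²] and I_D = (V_DD − V_DS)/R_D. Equating: 11.9 V_DS² − 44.07 V_DS + 14.6 = 0, giving V_DS = 0.368 V (the root below V_ov).
I_D = (14.6 − 0.368) / 58.9 = 0.242 mA.

I_D = 0.242 mA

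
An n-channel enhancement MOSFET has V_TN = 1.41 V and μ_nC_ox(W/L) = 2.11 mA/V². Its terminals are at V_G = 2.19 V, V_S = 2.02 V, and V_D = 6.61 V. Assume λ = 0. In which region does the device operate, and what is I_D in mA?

Cutoff; I_D = 0 mA

V_GS = V_G − V_S = 2.19 − 2.02 = 0.17 V; V_DS = V_D − V_S = 6.61 − 2.02 = 4.59 V.
V_GS = 0.17 V < V_TN = 1.41 V, so the transistor is in cutoff.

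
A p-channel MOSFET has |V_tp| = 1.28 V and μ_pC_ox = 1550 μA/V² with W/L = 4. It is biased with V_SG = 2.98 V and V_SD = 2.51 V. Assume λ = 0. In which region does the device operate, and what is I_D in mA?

Saturation; I_D = 8.96 mA

k_p = μ_pC_ox · (W/L) = 6.2 mA/V².
V_ov = V_SG − |V_tp| = 2.98 − 1.28 = 1.7 V.
Since V_SD = 2.51 V ≥ V_ov = 1.7 V, the device is in saturation.
I_D = ½ k_p V_ov² = 0.5 × 6.2 × 1.7² = 8.96 mA.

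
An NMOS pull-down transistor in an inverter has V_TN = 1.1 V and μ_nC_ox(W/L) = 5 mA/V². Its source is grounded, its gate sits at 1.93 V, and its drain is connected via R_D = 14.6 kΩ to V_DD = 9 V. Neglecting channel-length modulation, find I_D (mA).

V_GS = V_G = 1.93 V, so V_ov = 1.93 − 1.1 = 0.83 V.
Assume saturation: I_D = ½ k_n V_ov² = 0.5 × 5 × 0.83² = 1.72 mA, giving V_DS = V_DD − I_D R_D = 9 − 1.72 × 14.6 = -16.1 V.
But -16.1 V < V_ov = 0.83 V, so the device is actually in triode.
In triode I_D = k_n[V_ov V_DS − ½ V_DS²] and I_D = (V_DD − V_DS)/R_D. Equating: 36.5 V_DS² − 61.59 V_DS + 9 = 0, giving V_DS = 0.162 V (the root below V_ov).
I_D = (9 − 0.162) / 14.6 = 0.605 mA.

I_D = 0.605 mA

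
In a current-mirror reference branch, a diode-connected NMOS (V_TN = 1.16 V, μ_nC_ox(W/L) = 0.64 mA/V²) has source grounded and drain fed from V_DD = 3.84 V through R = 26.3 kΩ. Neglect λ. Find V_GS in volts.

With gate tied to drain, V_GS = V_DS ≥ V_GS − V_TN, so the device is in saturation.
KCL at the drain: ½ k_n (V_GS − V_TN)² = (V_DD − V_GS)/R.
Let x = V_GS − 1.16. Then 8.42 x² + x − 2.68 = 0, giving x = 0.508 V (positive root), so V_GS = 1.67 V.
I_D = (V_DD − V_GS)/R = (3.84 − 1.67) / 26.3 = 0.0826 mA.

V_GS = 1.67 V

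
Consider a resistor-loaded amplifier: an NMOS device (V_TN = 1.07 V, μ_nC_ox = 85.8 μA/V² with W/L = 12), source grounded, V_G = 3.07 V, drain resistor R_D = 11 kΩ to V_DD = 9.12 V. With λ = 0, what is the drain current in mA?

I_D = 0.790 mA

V_GS = V_G = 3.07 V, so V_ov = 3.07 − 1.07 = 2 V.
k_n = μ_nC_ox · (W/L) = 1.03 mA/V².
Assume saturation: I_D = ½ k_n V_ov² = 0.5 × 1.03 × 2² = 2.06 mA, giving V_DS = V_DD − I_D R_D = 9.12 − 2.06 × 11 = -13.5 V.
But -13.5 V < V_ov = 2 V, so the device is actually in triode.
In triode I_D = k_n[V_ov V_DS − ½ V_DS²] and I_D = (V_DD − V_DS)/R_D. Equating: 5.66 V_DS² − 23.65 V_DS + 9.12 = 0, giving V_DS = 0.43 V (the root below V_ov).
I_D = (9.12 − 0.43) / 11 = 0.79 mA.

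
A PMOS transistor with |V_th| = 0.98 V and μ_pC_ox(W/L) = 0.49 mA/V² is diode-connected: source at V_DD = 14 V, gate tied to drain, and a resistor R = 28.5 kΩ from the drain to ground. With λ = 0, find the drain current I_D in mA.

With gate tied to drain, V_SG = V_SD ≥ V_SG − |V_th|, so the device is in saturation.
KCL at the drain: ½ k_p (V_SG − |V_th|)² = (V_DD − V_SG)/R.
Let x = V_SG − 0.98. Then 6.98 x² + x − 13.02 = 0, giving x = 1.3 V (positive root), so V_SG = 2.28 V.
I_D = (V_DD − V_SG)/R = (14 − 2.28) / 28.5 = 0.411 mA.

I_D = 0.411 mA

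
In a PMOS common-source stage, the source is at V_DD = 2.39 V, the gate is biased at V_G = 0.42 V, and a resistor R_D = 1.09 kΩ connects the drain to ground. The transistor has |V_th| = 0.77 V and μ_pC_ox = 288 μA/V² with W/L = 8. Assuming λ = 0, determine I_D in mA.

V_SG = V_DD − V_G = 2.39 − 0.42 = 1.97 V, so V_ov = 1.97 − 0.77 = 1.2 V.
k_p = μ_pC_ox · (W/L) = 2.304 mA/V².
Assume saturation: I_D = ½ k_p V_ov² = 0.5 × 2.304 × 1.2² = 1.66 mA, giving V_SD = V_DD − I_D R_D = 2.39 − 1.66 × 1.09 = 0.582 V.
But 0.582 V < V_ov = 1.2 V, so the device is actually in triode.
In triode I_D = k_p[V_ov V_SD − ½ V_SD²] and I_D = (V_DD − V_SD)/R_D. Equating: 1.26 V_SD² − 4.014 V_SD + 2.39 = 0, giving V_SD = 0.791 V (the root below V_ov).
I_D = (2.39 − 0.791) / 1.09 = 1.47 mA.

I_D = 1.47 mA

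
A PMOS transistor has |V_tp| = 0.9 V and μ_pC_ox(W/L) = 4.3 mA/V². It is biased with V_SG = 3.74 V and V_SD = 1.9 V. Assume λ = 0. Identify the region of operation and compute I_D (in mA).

Triode; I_D = 15.4 mA

V_ov = V_SG − |V_tp| = 3.74 − 0.9 = 2.84 V.
Since V_SD = 1.9 V < V_ov = 2.84 V, the device is in the triode region.
I_D = k_p [V_ov · V_SD − ½ V_SD²] = 4.3 × [2.84 × 1.9 − 0.5 × 1.9²] = 15.4 mA.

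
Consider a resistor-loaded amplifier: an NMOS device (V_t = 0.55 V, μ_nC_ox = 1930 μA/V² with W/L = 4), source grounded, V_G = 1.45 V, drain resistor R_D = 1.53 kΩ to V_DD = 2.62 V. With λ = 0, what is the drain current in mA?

V_GS = V_G = 1.45 V, so V_ov = 1.45 − 0.55 = 0.9 V.
k_n = μ_nC_ox · (W/L) = 7.72 mA/V².
Assume saturation: I_D = ½ k_n V_ov² = 0.5 × 7.72 × 0.9² = 3.13 mA, giving V_DS = V_DD − I_D R_D = 2.62 − 3.13 × 1.53 = -2.16 V.
But -2.16 V < V_ov = 0.9 V, so the device is actually in triode.
In triode I_D = k_n[V_ov V_DS − ½ V_DS²] and I_D = (V_DD − V_DS)/R_D. Equating: 5.91 V_DS² − 11.63 V_DS + 2.62 = 0, giving V_DS = 0.259 V (the root below V_ov).
I_D = (2.62 − 0.259) / 1.53 = 1.54 mA.

I_D = 1.54 mA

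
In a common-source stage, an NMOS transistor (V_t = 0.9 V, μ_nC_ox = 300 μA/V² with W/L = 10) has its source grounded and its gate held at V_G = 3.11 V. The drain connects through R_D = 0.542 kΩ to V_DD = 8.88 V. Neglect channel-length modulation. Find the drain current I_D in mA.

I_D = 7.33 mA

V_GS = V_G = 3.11 V, so V_ov = 3.11 − 0.9 = 2.21 V.
k_n = μ_nC_ox · (W/L) = 3 mA/V².
Assume saturation: I_D = ½ k_n V_ov² = 0.5 × 3 × 2.21² = 7.33 mA, giving V_DS = V_DD − I_D R_D = 8.88 − 7.33 × 0.542 = 4.91 V.
V_DS = 4.91 V ≥ V_ov = 2.21 V, confirming saturation.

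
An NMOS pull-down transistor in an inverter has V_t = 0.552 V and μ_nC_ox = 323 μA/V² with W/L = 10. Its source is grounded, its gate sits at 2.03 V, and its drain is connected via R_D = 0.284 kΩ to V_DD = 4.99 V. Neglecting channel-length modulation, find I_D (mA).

V_GS = V_G = 2.03 V, so V_ov = 2.03 − 0.552 = 1.48 V.
k_n = μ_nC_ox · (W/L) = 3.23 mA/V².
Assume saturation: I_D = ½ k_n V_ov² = 0.5 × 3.23 × 1.48² = 3.53 mA, giving V_DS = V_DD − I_D R_D = 4.99 − 3.53 × 0.284 = 3.99 V.
V_DS = 3.99 V ≥ V_ov = 1.48 V, confirming saturation.

I_D = 3.53 mA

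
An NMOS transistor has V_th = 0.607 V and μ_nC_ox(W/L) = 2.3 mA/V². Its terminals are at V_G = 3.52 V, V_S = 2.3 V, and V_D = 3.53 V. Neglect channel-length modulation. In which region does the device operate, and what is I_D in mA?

V_GS = V_G − V_S = 3.52 − 2.3 = 1.22 V; V_DS = V_D − V_S = 3.53 − 2.3 = 1.23 V.
V_ov = V_GS − V_th = 1.22 − 0.607 = 0.613 V.
Since V_DS = 1.23 V ≥ V_ov = 0.613 V, the device is in saturation.
I_D = ½ k_n V_ov² = 0.5 × 2.3 × 0.613² = 0.432 mA.

Saturation; I_D = 0.432 mA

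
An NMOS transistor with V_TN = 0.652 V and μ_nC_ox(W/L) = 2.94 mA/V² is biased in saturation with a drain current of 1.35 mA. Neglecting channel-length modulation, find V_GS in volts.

V_GS = 1.61 V

In saturation I_D = ½ k_n (V_GS − V_TN)², so V_GS − V_TN = √(2 I_D / k_n) = √(2 × 1.35 / 2.94) = 0.958 V.
V_GS = 0.652 + 0.958 = 1.61 V.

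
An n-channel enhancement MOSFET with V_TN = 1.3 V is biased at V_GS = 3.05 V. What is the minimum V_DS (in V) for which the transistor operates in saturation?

V_DS,sat = 1.75 V

The boundary between triode and saturation is V_DS = V_GS − V_TN = V_ov.
V_ov = 3.05 − 1.3 = 1.75 V.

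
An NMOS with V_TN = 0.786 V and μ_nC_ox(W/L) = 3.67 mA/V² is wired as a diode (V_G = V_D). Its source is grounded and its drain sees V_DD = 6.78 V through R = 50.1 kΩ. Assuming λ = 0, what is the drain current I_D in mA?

With gate tied to drain, V_GS = V_DS ≥ V_GS − V_TN, so the device is in saturation.
KCL at the drain: ½ k_n (V_GS − V_TN)² = (V_DD − V_GS)/R.
Let x = V_GS − 0.786. Then 91.9 x² + x − 5.994 = 0, giving x = 0.25 V (positive root), so V_GS = 1.04 V.
I_D = (V_DD − V_GS)/R = (6.78 − 1.04) / 50.1 = 0.115 mA.

I_D = 0.115 mA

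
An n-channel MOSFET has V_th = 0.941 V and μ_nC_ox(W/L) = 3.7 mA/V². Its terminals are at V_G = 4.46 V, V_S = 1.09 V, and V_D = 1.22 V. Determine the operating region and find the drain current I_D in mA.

V_GS = V_G − V_S = 4.46 − 1.09 = 3.37 V; V_DS = V_D − V_S = 1.22 − 1.09 = 0.13 V.
V_ov = V_GS − V_th = 3.37 − 0.941 = 2.43 V.
Since V_DS = 0.13 V < V_ov = 2.43 V, the device is in the triode region.
I_D = k_n [V_ov · V_DS − ½ V_DS²] = 3.7 × [2.43 × 0.13 − 0.5 × 0.13²] = 1.14 mA.

Triode; I_D = 1.14 mA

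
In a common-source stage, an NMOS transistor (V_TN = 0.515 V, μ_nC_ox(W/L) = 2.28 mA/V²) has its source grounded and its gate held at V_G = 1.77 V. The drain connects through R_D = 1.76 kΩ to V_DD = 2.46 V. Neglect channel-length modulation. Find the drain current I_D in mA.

V_GS = V_G = 1.77 V, so V_ov = 1.77 − 0.515 = 1.25 V.
Assume saturation: I_D = ½ k_n V_ov² = 0.5 × 2.28 × 1.25² = 1.8 mA, giving V_DS = V_DD − I_D R_D = 2.46 − 1.8 × 1.76 = -0.7 V.
But -0.7 V < V_ov = 1.25 V, so the device is actually in triode.
In triode I_D = k_n[V_ov V_DS − ½ V_DS²] and I_D = (V_DD − V_DS)/R_D. Equating: 2.01 V_DS² − 6.036 V_DS + 2.46 = 0, giving V_DS = 0.486 V (the root below V_ov).
I_D = (2.46 − 0.486) / 1.76 = 1.12 mA.

I_D = 1.12 mA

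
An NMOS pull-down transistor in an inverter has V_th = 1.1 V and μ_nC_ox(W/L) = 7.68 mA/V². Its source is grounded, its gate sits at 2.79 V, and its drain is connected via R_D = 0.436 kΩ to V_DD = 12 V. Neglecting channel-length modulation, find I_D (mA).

I_D = 11.0 mA

V_GS = V_G = 2.79 V, so V_ov = 2.79 − 1.1 = 1.69 V.
Assume saturation: I_D = ½ k_n V_ov² = 0.5 × 7.68 × 1.69² = 11 mA, giving V_DS = V_DD − I_D R_D = 12 − 11 × 0.436 = 7.22 V.
V_DS = 7.22 V ≥ V_ov = 1.69 V, confirming saturation.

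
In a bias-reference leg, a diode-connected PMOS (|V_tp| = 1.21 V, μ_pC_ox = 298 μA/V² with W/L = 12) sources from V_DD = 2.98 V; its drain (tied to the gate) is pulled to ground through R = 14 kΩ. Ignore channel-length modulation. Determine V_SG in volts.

With gate tied to drain, V_SG = V_SD ≥ V_SG − |V_tp|, so the device is in saturation.
k_p = μ_pC_ox · (W/L) = 3.576 mA/V².
KCL at the drain: ½ k_p (V_SG − |V_tp|)² = (V_DD − V_SG)/R.
Let x = V_SG − 1.21. Then 25 x² + x − 1.77 = 0, giving x = 0.247 V (positive root), so V_SG = 1.46 V.
I_D = (V_DD − V_SG)/R = (2.98 − 1.46) / 14 = 0.109 mA.

V_SG = 1.46 V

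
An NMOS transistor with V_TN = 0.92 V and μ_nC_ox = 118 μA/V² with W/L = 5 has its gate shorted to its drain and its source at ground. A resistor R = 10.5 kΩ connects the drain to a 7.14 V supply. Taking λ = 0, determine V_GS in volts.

With gate tied to drain, V_GS = V_DS ≥ V_GS − V_TN, so the device is in saturation.
k_n = μ_nC_ox · (W/L) = 0.59 mA/V².
KCL at the drain: ½ k_n (V_GS − V_TN)² = (V_DD − V_GS)/R.
Let x = V_GS − 0.92. Then 3.1 x² + x − 6.22 = 0, giving x = 1.26 V (positive root), so V_GS = 2.18 V.
I_D = (V_DD − V_GS)/R = (7.14 − 2.18) / 10.5 = 0.472 mA.

V_GS = 2.18 V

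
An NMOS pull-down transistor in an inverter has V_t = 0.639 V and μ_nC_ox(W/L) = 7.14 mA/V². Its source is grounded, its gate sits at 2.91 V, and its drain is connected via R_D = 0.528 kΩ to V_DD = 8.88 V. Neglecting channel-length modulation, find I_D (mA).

V_GS = V_G = 2.91 V, so V_ov = 2.91 − 0.639 = 2.27 V.
Assume saturation: I_D = ½ k_n V_ov² = 0.5 × 7.14 × 2.27² = 18.4 mA, giving V_DS = V_DD − I_D R_D = 8.88 − 18.4 × 0.528 = -0.842 V.
But -0.842 V < V_ov = 2.27 V, so the device is actually in triode.
In triode I_D = k_n[V_ov V_DS − ½ V_DS²] and I_D = (V_DD − V_DS)/R_D. Equating: 1.88 V_DS² − 9.561 V_DS + 8.88 = 0, giving V_DS = 1.22 V (the root below V_ov).
I_D = (8.88 − 1.22) / 0.528 = 14.5 mA.

I_D = 14.5 mA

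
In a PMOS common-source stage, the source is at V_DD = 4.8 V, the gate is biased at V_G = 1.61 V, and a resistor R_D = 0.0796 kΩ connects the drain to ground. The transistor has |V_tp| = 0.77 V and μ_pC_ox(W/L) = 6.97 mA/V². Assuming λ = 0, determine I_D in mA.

I_D = 20.4 mA

V_SG = V_DD − V_G = 4.8 − 1.61 = 3.19 V, so V_ov = 3.19 − 0.77 = 2.42 V.
Assume saturation: I_D = ½ k_p V_ov² = 0.5 × 6.97 × 2.42² = 20.4 mA, giving V_SD = V_DD − I_D R_D = 4.8 − 20.4 × 0.0796 = 3.18 V.
V_SD = 3.18 V ≥ V_ov = 2.42 V, confirming saturation.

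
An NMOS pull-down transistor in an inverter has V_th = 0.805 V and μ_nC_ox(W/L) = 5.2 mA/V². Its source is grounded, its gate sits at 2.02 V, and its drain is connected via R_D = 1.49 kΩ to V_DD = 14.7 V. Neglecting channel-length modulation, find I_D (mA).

I_D = 3.84 mA

V_GS = V_G = 2.02 V, so V_ov = 2.02 − 0.805 = 1.21 V.
Assume saturation: I_D = ½ k_n V_ov² = 0.5 × 5.2 × 1.21² = 3.84 mA, giving V_DS = V_DD − I_D R_D = 14.7 − 3.84 × 1.49 = 8.98 V.
V_DS = 8.98 V ≥ V_ov = 1.21 V, confirming saturation.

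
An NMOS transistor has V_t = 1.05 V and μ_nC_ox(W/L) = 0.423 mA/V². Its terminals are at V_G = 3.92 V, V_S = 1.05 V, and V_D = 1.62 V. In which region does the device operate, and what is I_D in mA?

V_GS = V_G − V_S = 3.92 − 1.05 = 2.87 V; V_DS = V_D − V_S = 1.62 − 1.05 = 0.57 V.
V_ov = V_GS − V_t = 2.87 − 1.05 = 1.82 V.
Since V_DS = 0.57 V < V_ov = 1.82 V, the device is in the triode region.
I_D = k_n [V_ov · V_DS − ½ V_DS²] = 0.423 × [1.82 × 0.57 − 0.5 × 0.57²] = 0.37 mA.

Triode; I_D = 0.370 mA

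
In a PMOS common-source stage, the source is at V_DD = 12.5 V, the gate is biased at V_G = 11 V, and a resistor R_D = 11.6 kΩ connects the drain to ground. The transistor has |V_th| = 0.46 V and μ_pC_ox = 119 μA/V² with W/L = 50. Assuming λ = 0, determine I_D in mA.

V_SG = V_DD − V_G = 12.5 − 11 = 1.5 V, so V_ov = 1.5 − 0.46 = 1.04 V.
k_p = μ_pC_ox · (W/L) = 5.95 mA/V².
Assume saturation: I_D = ½ k_p V_ov² = 0.5 × 5.95 × 1.04² = 3.22 mA, giving V_SD = V_DD − I_D R_D = 12.5 − 3.22 × 11.6 = -24.8 V.
But -24.8 V < V_ov = 1.04 V, so the device is actually in triode.
In triode I_D = k_p[V_ov V_SD − ½ V_SD²] and I_D = (V_DD − V_SD)/R_D. Equating: 34.5 V_SD² − 72.78 V_SD + 12.5 = 0, giving V_SD = 0.189 V (the root below V_ov).
I_D = (12.5 − 0.189) / 11.6 = 1.06 mA.

I_D = 1.06 mA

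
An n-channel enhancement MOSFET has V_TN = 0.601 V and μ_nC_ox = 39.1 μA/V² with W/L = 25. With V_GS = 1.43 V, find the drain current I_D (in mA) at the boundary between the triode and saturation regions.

At the boundary V_DS = V_ov = V_GS − V_TN = 1.43 − 0.601 = 0.829 V.
k_n = μ_nC_ox · (W/L) = 0.9775 mA/V².
I_D = ½ k_n V_ov² = 0.5 × 0.9775 × 0.829² = 0.336 mA.

I_D = 0.336 mA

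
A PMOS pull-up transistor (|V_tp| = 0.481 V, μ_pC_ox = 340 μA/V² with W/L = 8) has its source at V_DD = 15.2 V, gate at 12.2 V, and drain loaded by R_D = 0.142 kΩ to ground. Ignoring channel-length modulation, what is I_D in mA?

I_D = 8.63 mA

V_SG = V_DD − V_G = 15.2 − 12.2 = 3 V, so V_ov = 3 − 0.481 = 2.52 V.
k_p = μ_pC_ox · (W/L) = 2.72 mA/V².
Assume saturation: I_D = ½ k_p V_ov² = 0.5 × 2.72 × 2.52² = 8.63 mA, giving V_SD = V_DD − I_D R_D = 15.2 − 8.63 × 0.142 = 14 V.
V_SD = 14 V ≥ V_ov = 2.52 V, confirming saturation.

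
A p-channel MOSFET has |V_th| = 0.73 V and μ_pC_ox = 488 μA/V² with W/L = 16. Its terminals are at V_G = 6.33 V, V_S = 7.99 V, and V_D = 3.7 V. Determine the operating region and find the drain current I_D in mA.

Saturation; I_D = 3.38 mA

V_SG = V_S − V_G = 7.99 − 6.33 = 1.66 V; V_SD = V_S − V_D = 7.99 − 3.7 = 4.29 V.
k_p = μ_pC_ox · (W/L) = 7.808 mA/V².
V_ov = V_SG − |V_th| = 1.66 − 0.73 = 0.93 V.
Since V_SD = 4.29 V ≥ V_ov = 0.93 V, the device is in saturation.
I_D = ½ k_p V_ov² = 0.5 × 7.808 × 0.93² = 3.38 mA.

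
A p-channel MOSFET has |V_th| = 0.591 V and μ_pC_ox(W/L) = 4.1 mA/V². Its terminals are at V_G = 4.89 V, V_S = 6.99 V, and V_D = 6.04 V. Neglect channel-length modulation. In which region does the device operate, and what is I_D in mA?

Triode; I_D = 4.03 mA

V_SG = V_S − V_G = 6.99 − 4.89 = 2.1 V; V_SD = V_S − V_D = 6.99 − 6.04 = 0.95 V.
V_ov = V_SG − |V_th| = 2.1 − 0.591 = 1.51 V.
Since V_SD = 0.95 V < V_ov = 1.51 V, the device is in the triode region.
I_D = k_p [V_ov · V_SD − ½ V_SD²] = 4.1 × [1.51 × 0.95 − 0.5 × 0.95²] = 4.03 mA.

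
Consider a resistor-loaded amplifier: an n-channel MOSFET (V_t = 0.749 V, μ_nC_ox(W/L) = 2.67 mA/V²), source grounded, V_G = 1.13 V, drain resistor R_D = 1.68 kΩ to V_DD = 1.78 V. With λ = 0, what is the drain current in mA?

V_GS = V_G = 1.13 V, so V_ov = 1.13 − 0.749 = 0.381 V.
Assume saturation: I_D = ½ k_n V_ov² = 0.5 × 2.67 × 0.381² = 0.194 mA, giving V_DS = V_DD − I_D R_D = 1.78 − 0.194 × 1.68 = 1.45 V.
V_DS = 1.45 V ≥ V_ov = 0.381 V, confirming saturation.

I_D = 0.194 mA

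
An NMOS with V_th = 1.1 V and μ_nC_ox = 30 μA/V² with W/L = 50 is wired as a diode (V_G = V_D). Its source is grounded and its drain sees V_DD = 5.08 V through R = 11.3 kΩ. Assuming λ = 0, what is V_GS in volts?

With gate tied to drain, V_GS = V_DS ≥ V_GS − V_th, so the device is in saturation.
k_n = μ_nC_ox · (W/L) = 1.5 mA/V².
KCL at the drain: ½ k_n (V_GS − V_th)² = (V_DD − V_GS)/R.
Let x = V_GS − 1.1. Then 8.48 x² + x − 3.98 = 0, giving x = 0.629 V (positive root), so V_GS = 1.73 V.
I_D = (V_DD − V_GS)/R = (5.08 − 1.73) / 11.3 = 0.297 mA.

V_GS = 1.73 V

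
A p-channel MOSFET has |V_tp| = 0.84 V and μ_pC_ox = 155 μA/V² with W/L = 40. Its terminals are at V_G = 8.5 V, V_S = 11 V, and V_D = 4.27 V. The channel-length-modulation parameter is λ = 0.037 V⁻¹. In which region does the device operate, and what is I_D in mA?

Saturation; I_D = 10.7 mA

V_SG = V_S − V_G = 11 − 8.5 = 2.5 V; V_SD = V_S − V_D = 11 − 4.27 = 6.73 V.
k_p = μ_pC_ox · (W/L) = 6.2 mA/V².
V_ov = V_SG − |V_tp| = 2.5 − 0.84 = 1.66 V.
Since V_SD = 6.73 V ≥ V_ov = 1.66 V, the device is in saturation.
I_D = ½ k_p V_ov² (1 + λ V_SD) = 0.5 × 6.2 × 1.66² × (1 + 0.037 × 6.73) = 10.7 mA.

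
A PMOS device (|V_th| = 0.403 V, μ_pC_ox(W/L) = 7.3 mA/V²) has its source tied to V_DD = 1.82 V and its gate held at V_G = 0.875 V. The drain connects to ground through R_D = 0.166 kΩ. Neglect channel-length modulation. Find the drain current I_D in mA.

V_SG = V_DD − V_G = 1.82 − 0.875 = 0.945 V, so V_ov = 0.945 − 0.403 = 0.542 V.
Assume saturation: I_D = ½ k_p V_ov² = 0.5 × 7.3 × 0.542² = 1.07 mA, giving V_SD = V_DD − I_D R_D = 1.82 − 1.07 × 0.166 = 1.64 V.
V_SD = 1.64 V ≥ V_ov = 0.542 V, confirming saturation.

I_D = 1.07 mA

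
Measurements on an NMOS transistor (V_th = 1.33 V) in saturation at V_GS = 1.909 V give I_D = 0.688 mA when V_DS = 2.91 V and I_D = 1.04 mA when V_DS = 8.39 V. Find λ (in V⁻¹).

λ = 0.128 V⁻¹

With V_GS fixed, I_D ∝ (1 + λ V_DS) in saturation, so I_D2/I_D1 = (1 + λ V_DS2)/(1 + λ V_DS1).
1.04/0.688 = 1.512 = (1 + 8.39 λ)/(1 + 2.91 λ).
Solving: λ (I_D1 V_DS2 − I_D2 V_DS1) = I_D2 − I_D1, so λ = (1.04 − 0.688) / (0.688 × 8.39 − 1.04 × 2.91) = 0.352 / 2.75 = 0.128 V⁻¹.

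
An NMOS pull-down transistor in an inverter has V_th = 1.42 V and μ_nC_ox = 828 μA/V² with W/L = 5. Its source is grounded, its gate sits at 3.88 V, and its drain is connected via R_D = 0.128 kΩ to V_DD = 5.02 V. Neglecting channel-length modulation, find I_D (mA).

V_GS = V_G = 3.88 V, so V_ov = 3.88 − 1.42 = 2.46 V.
k_n = μ_nC_ox · (W/L) = 4.14 mA/V².
Assume saturation: I_D = ½ k_n V_ov² = 0.5 × 4.14 × 2.46² = 12.5 mA, giving V_DS = V_DD − I_D R_D = 5.02 − 12.5 × 0.128 = 3.42 V.
V_DS = 3.42 V ≥ V_ov = 2.46 V, confirming saturation.

I_D = 12.5 mA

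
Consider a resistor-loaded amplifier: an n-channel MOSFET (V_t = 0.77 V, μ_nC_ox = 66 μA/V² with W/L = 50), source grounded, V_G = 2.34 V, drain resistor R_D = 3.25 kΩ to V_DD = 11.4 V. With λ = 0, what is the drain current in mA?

I_D = 3.24 mA

V_GS = V_G = 2.34 V, so V_ov = 2.34 − 0.77 = 1.57 V.
k_n = μ_nC_ox · (W/L) = 3.3 mA/V².
Assume saturation: I_D = ½ k_n V_ov² = 0.5 × 3.3 × 1.57² = 4.07 mA, giving V_DS = V_DD − I_D R_D = 11.4 − 4.07 × 3.25 = -1.82 V.
But -1.82 V < V_ov = 1.57 V, so the device is actually in triode.
In triode I_D = k_n[V_ov V_DS − ½ V_DS²] and I_D = (V_DD − V_DS)/R_D. Equating: 5.36 V_DS² − 17.84 V_DS + 11.4 = 0, giving V_DS = 0.863 V (the root below V_ov).
I_D = (11.4 − 0.863) / 3.25 = 3.24 mA.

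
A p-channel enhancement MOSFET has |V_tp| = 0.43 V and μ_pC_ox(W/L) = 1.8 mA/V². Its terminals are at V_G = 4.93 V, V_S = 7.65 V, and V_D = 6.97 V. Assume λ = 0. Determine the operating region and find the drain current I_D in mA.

V_SG = V_S − V_G = 7.65 − 4.93 = 2.72 V; V_SD = V_S − V_D = 7.65 − 6.97 = 0.68 V.
V_ov = V_SG − |V_tp| = 2.72 − 0.43 = 2.29 V.
Since V_SD = 0.68 V < V_ov = 2.29 V, the device is in the triode region.
I_D = k_p [V_ov · V_SD − ½ V_SD²] = 1.8 × [2.29 × 0.68 − 0.5 × 0.68²] = 2.39 mA.

Triode; I_D = 2.39 mA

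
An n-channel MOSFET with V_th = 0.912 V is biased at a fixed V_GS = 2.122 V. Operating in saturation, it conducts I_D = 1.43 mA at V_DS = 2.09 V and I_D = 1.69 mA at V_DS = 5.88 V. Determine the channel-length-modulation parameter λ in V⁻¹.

λ = 0.0533 V⁻¹

With V_GS fixed, I_D ∝ (1 + λ V_DS) in saturation, so I_D2/I_D1 = (1 + λ V_DS2)/(1 + λ V_DS1).
1.69/1.43 = 1.182 = (1 + 5.88 λ)/(1 + 2.09 λ).
Solving: λ (I_D1 V_DS2 − I_D2 V_DS1) = I_D2 − I_D1, so λ = (1.69 − 1.43) / (1.43 × 5.88 − 1.69 × 2.09) = 0.26 / 4.88 = 0.0533 V⁻¹.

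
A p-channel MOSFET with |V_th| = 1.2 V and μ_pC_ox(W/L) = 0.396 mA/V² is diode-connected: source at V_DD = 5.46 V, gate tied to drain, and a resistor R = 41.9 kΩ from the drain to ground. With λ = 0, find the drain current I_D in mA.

With gate tied to drain, V_SG = V_SD ≥ V_SG − |V_th|, so the device is in saturation.
KCL at the drain: ½ k_p (V_SG − |V_th|)² = (V_DD − V_SG)/R.
Let x = V_SG − 1.2. Then 8.3 x² + x − 4.26 = 0, giving x = 0.659 V (positive root), so V_SG = 1.86 V.
I_D = (V_DD − V_SG)/R = (5.46 − 1.86) / 41.9 = 0.0859 mA.

I_D = 0.0859 mA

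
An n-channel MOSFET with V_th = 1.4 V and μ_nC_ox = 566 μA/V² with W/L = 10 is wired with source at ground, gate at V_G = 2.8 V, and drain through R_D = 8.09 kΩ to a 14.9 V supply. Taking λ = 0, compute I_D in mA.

V_GS = V_G = 2.8 V, so V_ov = 2.8 − 1.4 = 1.4 V.
k_n = μ_nC_ox · (W/L) = 5.66 mA/V².
Assume saturation: I_D = ½ k_n V_ov² = 0.5 × 5.66 × 1.4² = 5.55 mA, giving V_DS = V_DD − I_D R_D = 14.9 − 5.55 × 8.09 = -30 V.
But -30 V < V_ov = 1.4 V, so the device is actually in triode.
In triode I_D = k_n[V_ov V_DS − ½ V_DS²] and I_D = (V_DD − V_DS)/R_D. Equating: 22.9 V_DS² − 65.11 V_DS + 14.9 = 0, giving V_DS = 0.251 V (the root below V_ov).
I_D = (14.9 − 0.251) / 8.09 = 1.81 mA.

I_D = 1.81 mA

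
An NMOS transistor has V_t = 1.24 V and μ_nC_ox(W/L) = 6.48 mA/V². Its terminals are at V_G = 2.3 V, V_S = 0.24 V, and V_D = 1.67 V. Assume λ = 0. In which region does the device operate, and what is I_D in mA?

V_GS = V_G − V_S = 2.3 − 0.24 = 2.06 V; V_DS = V_D − V_S = 1.67 − 0.24 = 1.43 V.
V_ov = V_GS − V_t = 2.06 − 1.24 = 0.82 V.
Since V_DS = 1.43 V ≥ V_ov = 0.82 V, the device is in saturation.
I_D = ½ k_n V_ov² = 0.5 × 6.48 × 0.82² = 2.18 mA.

Saturation; I_D = 2.18 mA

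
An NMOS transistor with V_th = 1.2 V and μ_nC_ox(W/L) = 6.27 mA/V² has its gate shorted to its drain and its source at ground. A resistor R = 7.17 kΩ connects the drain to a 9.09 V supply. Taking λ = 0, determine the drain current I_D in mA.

With gate tied to drain, V_GS = V_DS ≥ V_GS − V_th, so the device is in saturation.
KCL at the drain: ½ k_n (V_GS − V_th)² = (V_DD − V_GS)/R.
Let x = V_GS − 1.2. Then 22.5 x² + x − 7.89 = 0, giving x = 0.571 V (positive root), so V_GS = 1.77 V.
I_D = (V_DD − V_GS)/R = (9.09 − 1.77) / 7.17 = 1.02 mA.

I_D = 1.02 mA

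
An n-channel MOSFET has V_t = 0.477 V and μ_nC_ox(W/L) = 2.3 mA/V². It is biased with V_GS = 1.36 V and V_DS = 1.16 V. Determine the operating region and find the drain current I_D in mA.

Saturation; I_D = 0.897 mA

V_ov = V_GS − V_t = 1.36 − 0.477 = 0.883 V.
Since V_DS = 1.16 V ≥ V_ov = 0.883 V, the device is in saturation.
I_D = ½ k_n V_ov² = 0.5 × 2.3 × 0.883² = 0.897 mA.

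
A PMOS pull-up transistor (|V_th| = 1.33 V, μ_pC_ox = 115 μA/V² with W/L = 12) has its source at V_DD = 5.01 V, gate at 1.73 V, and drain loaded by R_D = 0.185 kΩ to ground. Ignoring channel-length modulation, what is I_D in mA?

V_SG = V_DD − V_G = 5.01 − 1.73 = 3.28 V, so V_ov = 3.28 − 1.33 = 1.95 V.
k_p = μ_pC_ox · (W/L) = 1.38 mA/V².
Assume saturation: I_D = ½ k_p V_ov² = 0.5 × 1.38 × 1.95² = 2.62 mA, giving V_SD = V_DD − I_D R_D = 5.01 − 2.62 × 0.185 = 4.52 V.
V_SD = 4.52 V ≥ V_ov = 1.95 V, confirming saturation.

I_D = 2.62 mA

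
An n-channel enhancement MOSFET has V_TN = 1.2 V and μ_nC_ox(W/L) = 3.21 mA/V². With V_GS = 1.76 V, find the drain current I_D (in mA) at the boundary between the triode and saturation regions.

I_D = 0.503 mA

At the boundary V_DS = V_ov = V_GS − V_TN = 1.76 − 1.2 = 0.56 V.
I_D = ½ k_n V_ov² = 0.5 × 3.21 × 0.56² = 0.503 mA.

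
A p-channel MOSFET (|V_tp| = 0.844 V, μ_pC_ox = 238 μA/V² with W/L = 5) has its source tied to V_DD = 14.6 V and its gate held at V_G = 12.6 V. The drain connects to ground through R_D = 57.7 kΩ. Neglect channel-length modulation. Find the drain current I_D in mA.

V_SG = V_DD − V_G = 14.6 − 12.6 = 2 V, so V_ov = 2 − 0.844 = 1.16 V.
k_p = μ_pC_ox · (W/L) = 1.19 mA/V².
Assume saturation: I_D = ½ k_p V_ov² = 0.5 × 1.19 × 1.16² = 0.795 mA, giving V_SD = V_DD − I_D R_D = 14.6 − 0.795 × 57.7 = -31.3 V.
But -31.3 V < V_ov = 1.16 V, so the device is actually in triode.
In triode I_D = k_p[V_ov V_SD − ½ V_SD²] and I_D = (V_DD − V_SD)/R_D. Equating: 34.3 V_SD² − 80.37 V_SD + 14.6 = 0, giving V_SD = 0.198 V (the root below V_ov).
I_D = (14.6 − 0.198) / 57.7 = 0.25 mA.

I_D = 0.250 mA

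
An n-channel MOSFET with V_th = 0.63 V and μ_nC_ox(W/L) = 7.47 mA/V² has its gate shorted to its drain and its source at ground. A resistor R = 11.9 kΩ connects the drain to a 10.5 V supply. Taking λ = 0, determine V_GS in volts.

V_GS = 1.09 V

With gate tied to drain, V_GS = V_DS ≥ V_GS − V_th, so the device is in saturation.
KCL at the drain: ½ k_n (V_GS − V_th)² = (V_DD − V_GS)/R.
Let x = V_GS − 0.63. Then 44.4 x² + x − 9.87 = 0, giving x = 0.46 V (positive root), so V_GS = 1.09 V.
I_D = (V_DD − V_GS)/R = (10.5 − 1.09) / 11.9 = 0.791 mA.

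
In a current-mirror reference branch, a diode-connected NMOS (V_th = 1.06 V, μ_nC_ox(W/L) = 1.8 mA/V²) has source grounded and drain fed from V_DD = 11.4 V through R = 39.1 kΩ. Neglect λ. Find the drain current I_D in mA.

With gate tied to drain, V_GS = V_DS ≥ V_GS − V_th, so the device is in saturation.
KCL at the drain: ½ k_n (V_GS − V_th)² = (V_DD − V_GS)/R.
Let x = V_GS − 1.06. Then 35.2 x² + x − 10.34 = 0, giving x = 0.528 V (positive root), so V_GS = 1.59 V.
I_D = (V_DD − V_GS)/R = (11.4 − 1.59) / 39.1 = 0.251 mA.

I_D = 0.251 mA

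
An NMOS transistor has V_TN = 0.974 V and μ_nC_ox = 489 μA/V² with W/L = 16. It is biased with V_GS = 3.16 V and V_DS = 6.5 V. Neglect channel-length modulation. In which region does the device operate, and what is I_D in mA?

Saturation; I_D = 18.7 mA

k_n = μ_nC_ox · (W/L) = 7.824 mA/V².
V_ov = V_GS − V_TN = 3.16 − 0.974 = 2.19 V.
Since V_DS = 6.5 V ≥ V_ov = 2.19 V, the device is in saturation.
I_D = ½ k_n V_ov² = 0.5 × 7.824 × 2.19² = 18.7 mA.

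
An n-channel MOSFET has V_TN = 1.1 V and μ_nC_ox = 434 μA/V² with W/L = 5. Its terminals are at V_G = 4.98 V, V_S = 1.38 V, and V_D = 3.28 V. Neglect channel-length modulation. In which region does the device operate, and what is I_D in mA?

Triode; I_D = 6.39 mA

V_GS = V_G − V_S = 4.98 − 1.38 = 3.6 V; V_DS = V_D − V_S = 3.28 − 1.38 = 1.9 V.
k_n = μ_nC_ox · (W/L) = 2.17 mA/V².
V_ov = V_GS − V_TN = 3.6 − 1.1 = 2.5 V.
Since V_DS = 1.9 V < V_ov = 2.5 V, the device is in the triode region.
I_D = k_n [V_ov · V_DS − ½ V_DS²] = 2.17 × [2.5 × 1.9 − 0.5 × 1.9²] = 6.39 mA.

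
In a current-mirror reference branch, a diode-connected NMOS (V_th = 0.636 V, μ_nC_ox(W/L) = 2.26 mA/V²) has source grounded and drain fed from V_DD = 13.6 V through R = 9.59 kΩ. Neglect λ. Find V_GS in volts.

V_GS = 1.68 V

With gate tied to drain, V_GS = V_DS ≥ V_GS − V_th, so the device is in saturation.
KCL at the drain: ½ k_n (V_GS − V_th)² = (V_DD − V_GS)/R.
Let x = V_GS − 0.636. Then 10.8 x² + x − 12.96 = 0, giving x = 1.05 V (positive root), so V_GS = 1.68 V.
I_D = (V_DD − V_GS)/R = (13.6 − 1.68) / 9.59 = 1.24 mA.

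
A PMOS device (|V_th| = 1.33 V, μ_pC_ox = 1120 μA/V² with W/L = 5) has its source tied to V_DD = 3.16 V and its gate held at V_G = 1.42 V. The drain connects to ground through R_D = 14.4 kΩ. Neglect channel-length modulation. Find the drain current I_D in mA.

V_SG = V_DD − V_G = 3.16 − 1.42 = 1.74 V, so V_ov = 1.74 − 1.33 = 0.41 V.
k_p = μ_pC_ox · (W/L) = 5.6 mA/V².
Assume saturation: I_D = ½ k_p V_ov² = 0.5 × 5.6 × 0.41² = 0.471 mA, giving V_SD = V_DD − I_D R_D = 3.16 − 0.471 × 14.4 = -3.62 V.
But -3.62 V < V_ov = 0.41 V, so the device is actually in triode.
In triode I_D = k_p[V_ov V_SD − ½ V_SD²] and I_D = (V_DD − V_SD)/R_D. Equating: 40.3 V_SD² − 34.06 V_SD + 3.16 = 0, giving V_SD = 0.106 V (the root below V_ov).
I_D = (3.16 − 0.106) / 14.4 = 0.212 mA.

I_D = 0.212 mA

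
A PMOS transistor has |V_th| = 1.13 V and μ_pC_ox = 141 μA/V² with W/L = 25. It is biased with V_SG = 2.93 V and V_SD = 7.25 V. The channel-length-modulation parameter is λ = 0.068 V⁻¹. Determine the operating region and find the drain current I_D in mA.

k_p = μ_pC_ox · (W/L) = 3.525 mA/V².
V_ov = V_SG − |V_th| = 2.93 − 1.13 = 1.8 V.
Since V_SD = 7.25 V ≥ V_ov = 1.8 V, the device is in saturation.
I_D = ½ k_p V_ov² (1 + λ V_SD) = 0.5 × 3.525 × 1.8² × (1 + 0.068 × 7.25) = 8.53 mA.

Saturation; I_D = 8.53 mA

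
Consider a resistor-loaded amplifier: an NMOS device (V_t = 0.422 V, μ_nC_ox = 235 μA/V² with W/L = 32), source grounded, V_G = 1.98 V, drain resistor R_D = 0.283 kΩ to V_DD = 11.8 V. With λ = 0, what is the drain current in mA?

I_D = 9.13 mA

V_GS = V_G = 1.98 V, so V_ov = 1.98 − 0.422 = 1.56 V.
k_n = μ_nC_ox · (W/L) = 7.52 mA/V².
Assume saturation: I_D = ½ k_n V_ov² = 0.5 × 7.52 × 1.56² = 9.13 mA, giving V_DS = V_DD − I_D R_D = 11.8 − 9.13 × 0.283 = 9.22 V.
V_DS = 9.22 V ≥ V_ov = 1.56 V, confirming saturation.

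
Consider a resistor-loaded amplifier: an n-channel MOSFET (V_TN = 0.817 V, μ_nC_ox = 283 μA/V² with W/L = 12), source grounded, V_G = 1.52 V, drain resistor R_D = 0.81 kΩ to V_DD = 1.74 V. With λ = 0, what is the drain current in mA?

I_D = 0.839 mA

V_GS = V_G = 1.52 V, so V_ov = 1.52 − 0.817 = 0.703 V.
k_n = μ_nC_ox · (W/L) = 3.396 mA/V².
Assume saturation: I_D = ½ k_n V_ov² = 0.5 × 3.396 × 0.703² = 0.839 mA, giving V_DS = V_DD − I_D R_D = 1.74 − 0.839 × 0.81 = 1.06 V.
V_DS = 1.06 V ≥ V_ov = 0.703 V, confirming saturation.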